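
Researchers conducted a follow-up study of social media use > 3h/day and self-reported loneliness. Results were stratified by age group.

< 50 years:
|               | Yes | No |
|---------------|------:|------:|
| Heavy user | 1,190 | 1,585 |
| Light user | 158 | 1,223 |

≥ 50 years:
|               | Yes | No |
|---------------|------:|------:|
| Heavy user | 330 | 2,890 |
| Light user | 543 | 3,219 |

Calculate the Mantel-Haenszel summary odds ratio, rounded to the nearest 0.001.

OR_MH = Σ(aᵢdᵢ/nᵢ) / Σ(bᵢcᵢ/nᵢ), where nᵢ is the stratum total.
Stratum 1 (< 50 years): n = 4156; a·d/n = 1190·1223/4156 = 350.1853; b·c/n = 1585·158/4156 = 60.2575
Stratum 2 (≥ 50 years): n = 6982; a·d/n = 330·3219/6982 = 152.1441; b·c/n = 2890·543/6982 = 224.7594
OR_MH = (350.1853 + 152.1441) / (60.2575 + 224.7594) = 502.3294 / 285.0168 = 1.76246

1.762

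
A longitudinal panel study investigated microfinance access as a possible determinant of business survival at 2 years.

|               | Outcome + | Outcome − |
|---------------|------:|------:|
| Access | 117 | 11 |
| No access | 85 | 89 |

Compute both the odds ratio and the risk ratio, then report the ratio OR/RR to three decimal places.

5.952

Cells: a = 117, b = 11, c = 85, d = 89.
OR = (117·89)/(11·85) = 10413/935 = 11.13690
Risk in exposed = 117/128 = 0.91406; risk in unexposed = 85/174 = 0.48851; RR = 1.87114
OR/RR = 11.13690 / 1.87114 = 5.95193
The outcome is not rare, so the OR lies further from 1 than the RR.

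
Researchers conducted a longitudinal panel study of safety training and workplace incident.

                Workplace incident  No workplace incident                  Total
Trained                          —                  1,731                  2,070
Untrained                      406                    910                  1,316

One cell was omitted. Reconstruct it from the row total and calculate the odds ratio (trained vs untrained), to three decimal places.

The missing cell is in the exposed row: 2070 − 1731 = 339.
So a = 339, b = 1731, c = 406, d = 910.
OR = (a·d)/(b·c) = (339 × 910) / (1731 × 406) = 308490 / 702786 = 0.43895

0.439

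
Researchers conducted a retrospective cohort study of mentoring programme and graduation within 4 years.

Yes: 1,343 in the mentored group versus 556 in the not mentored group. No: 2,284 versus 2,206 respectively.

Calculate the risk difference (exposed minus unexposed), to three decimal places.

From the description: a = 1343, b = 2284, c = 556, d = 2206.
Risk in exposed = 1343/3627 = 0.370278; risk in unexposed = 556/2762 = 0.201303.
Risk difference = 0.370278 − 0.201303 = 0.168975

0.169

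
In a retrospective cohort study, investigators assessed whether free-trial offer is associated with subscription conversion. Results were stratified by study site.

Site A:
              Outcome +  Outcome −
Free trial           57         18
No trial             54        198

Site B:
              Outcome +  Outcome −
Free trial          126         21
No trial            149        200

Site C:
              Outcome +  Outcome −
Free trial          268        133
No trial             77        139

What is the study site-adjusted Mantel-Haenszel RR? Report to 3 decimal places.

2.124

RR_MH = Σ(aᵢ·n₀ᵢ/nᵢ) / Σ(cᵢ·n₁ᵢ/nᵢ), with n₁ᵢ = aᵢ+bᵢ (exposed), n₀ᵢ = cᵢ+dᵢ (unexposed), nᵢ = n₁ᵢ+n₀ᵢ.
Stratum 1 (Site A): n₁ = 75, n₀ = 252, n = 327; a·n₀/n = 57·252/327 = 43.9266; c·n₁/n = 54·75/327 = 12.3853
Stratum 2 (Site B): n₁ = 147, n₀ = 349, n = 496; a·n₀/n = 126·349/496 = 88.6573; c·n₁/n = 149·147/496 = 44.1593
Stratum 3 (Site C): n₁ = 401, n₀ = 216, n = 617; a·n₀/n = 268·216/617 = 93.8217; c·n₁/n = 77·401/617 = 50.0438
RR_MH = (43.9266 + 88.6573 + 93.8217) / (12.3853 + 44.1593 + 50.0438) = 226.4056 / 106.5884 = 2.12411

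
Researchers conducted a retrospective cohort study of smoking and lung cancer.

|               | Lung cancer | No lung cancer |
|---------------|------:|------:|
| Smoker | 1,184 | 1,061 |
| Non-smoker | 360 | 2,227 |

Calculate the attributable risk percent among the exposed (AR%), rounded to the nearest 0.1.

73.6

Cells: a = 1184, b = 1061, c = 360, d = 2227.
Risk in exposed = 1184/2245 = 0.52739; risk in unexposed = 360/2587 = 0.13916.
RR = 0.52739/0.13916 = 3.78991
AR% = (RR − 1)/RR × 100 = (3.78991 − 1)/3.78991 × 100 = 73.6142%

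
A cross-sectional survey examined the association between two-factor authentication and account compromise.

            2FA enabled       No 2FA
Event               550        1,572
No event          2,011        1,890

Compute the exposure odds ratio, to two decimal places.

0.33

Reading the table with exposure as columns: a = 550 (2FA enabled, case), b = 2011 (2FA enabled, non-case), c = 1572 (No 2FA, case), d = 1890.
OR = (a·d)/(b·c) = (550 × 1890) / (2011 × 1572) = 1039500 / 3161292 = 0.32882
Exposure is associated with lower odds of account compromise (OR = 0.33 < 1).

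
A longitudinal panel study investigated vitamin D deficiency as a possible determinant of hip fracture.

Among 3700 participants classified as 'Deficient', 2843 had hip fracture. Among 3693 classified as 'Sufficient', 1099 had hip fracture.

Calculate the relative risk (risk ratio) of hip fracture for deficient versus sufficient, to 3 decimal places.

From the description: a = 2843, b = 857, c = 1099, d = 2594.
Risk in exposed = 2843/3700 = 0.76838; risk in unexposed = 1099/3693 = 0.29759.
RR = 0.76838 / 0.29759 = 2.58200
The risk among the exposed is 2.58 times that among the unexposed.

2.582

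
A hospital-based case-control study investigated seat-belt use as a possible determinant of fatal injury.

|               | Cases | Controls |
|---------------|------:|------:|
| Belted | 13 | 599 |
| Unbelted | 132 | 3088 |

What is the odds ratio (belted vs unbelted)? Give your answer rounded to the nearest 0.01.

0.51

Cells: a = 13, b = 599, c = 132, d = 3088.
OR = (a·d)/(b·c) = (13 × 3088) / (599 × 132) = 40144 / 79068 = 0.50771
Exposure is associated with lower odds of fatal injury (OR = 0.51 < 1).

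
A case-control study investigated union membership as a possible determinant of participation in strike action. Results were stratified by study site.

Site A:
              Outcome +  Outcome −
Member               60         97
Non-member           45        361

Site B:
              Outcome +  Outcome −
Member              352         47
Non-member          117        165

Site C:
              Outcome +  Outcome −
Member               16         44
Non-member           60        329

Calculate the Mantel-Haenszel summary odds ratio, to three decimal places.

OR_MH = Σ(aᵢdᵢ/nᵢ) / Σ(bᵢcᵢ/nᵢ), where nᵢ is the stratum total.
Stratum 1 (Site A): n = 563; a·d/n = 60·361/563 = 38.4725; b·c/n = 97·45/563 = 7.7531
Stratum 2 (Site B): n = 681; a·d/n = 352·165/681 = 85.2863; b·c/n = 47·117/681 = 8.0749
Stratum 3 (Site C): n = 449; a·d/n = 16·329/449 = 11.7238; b·c/n = 44·60/449 = 5.8797
OR_MH = (38.4725 + 85.2863 + 11.7238) / (7.7531 + 8.0749 + 5.8797) = 135.4826 / 21.7077 = 6.24122

6.241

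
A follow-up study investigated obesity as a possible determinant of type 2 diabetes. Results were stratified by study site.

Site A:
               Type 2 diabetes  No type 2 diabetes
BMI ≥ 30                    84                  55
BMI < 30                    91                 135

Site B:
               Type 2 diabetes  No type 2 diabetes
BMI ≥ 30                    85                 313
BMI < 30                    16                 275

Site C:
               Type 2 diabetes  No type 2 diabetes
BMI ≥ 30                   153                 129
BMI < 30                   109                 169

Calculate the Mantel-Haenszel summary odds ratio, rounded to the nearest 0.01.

OR_MH = Σ(aᵢdᵢ/nᵢ) / Σ(bᵢcᵢ/nᵢ), where nᵢ is the stratum total.
Stratum 1 (Site A): n = 365; a·d/n = 84·135/365 = 31.0685; b·c/n = 55·91/365 = 13.7123
Stratum 2 (Site B): n = 689; a·d/n = 85·275/689 = 33.9260; b·c/n = 313·16/689 = 7.2685
Stratum 3 (Site C): n = 560; a·d/n = 153·169/560 = 46.1732; b·c/n = 129·109/560 = 25.1089
OR_MH = (31.0685 + 33.9260 + 46.1732) / (13.7123 + 7.2685 + 25.1089) = 111.1677 / 46.0898 = 2.41198

2.41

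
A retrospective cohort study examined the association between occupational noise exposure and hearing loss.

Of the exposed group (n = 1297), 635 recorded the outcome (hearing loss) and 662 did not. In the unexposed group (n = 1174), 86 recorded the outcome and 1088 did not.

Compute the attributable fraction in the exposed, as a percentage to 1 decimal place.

85.0

From the description: a = 635, b = 662, c = 86, d = 1088.
Risk in exposed = 635/1297 = 0.48959; risk in unexposed = 86/1174 = 0.07325.
RR = 0.48959/0.07325 = 6.68349
AR% = (RR − 1)/RR × 100 = (6.68349 − 1)/6.68349 × 100 = 85.0378%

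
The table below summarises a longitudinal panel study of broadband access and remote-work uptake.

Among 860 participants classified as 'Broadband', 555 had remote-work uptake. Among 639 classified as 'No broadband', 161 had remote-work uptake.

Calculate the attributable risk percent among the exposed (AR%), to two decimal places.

From the description: a = 555, b = 305, c = 161, d = 478.
Risk in exposed = 555/860 = 0.64535; risk in unexposed = 161/639 = 0.25196.
RR = 0.64535/0.25196 = 2.56135
AR% = (RR − 1)/RR × 100 = (2.56135 − 1)/2.56135 × 100 = 60.9581%

60.96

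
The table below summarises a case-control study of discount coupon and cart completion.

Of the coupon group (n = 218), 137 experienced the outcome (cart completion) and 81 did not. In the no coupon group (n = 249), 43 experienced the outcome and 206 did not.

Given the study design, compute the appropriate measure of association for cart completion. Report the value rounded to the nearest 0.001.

8.103

From the description: a = 137, b = 81, c = 43, d = 206.
This is a case-control study: participants were sampled on outcome status, so risks in the source population cannot be estimated directly — relative risk is not valid here. The odds ratio is the appropriate measure.
OR = (a·d)/(b·c) = (137 × 206) / (81 × 43) = 28222 / 3483 = 8.10278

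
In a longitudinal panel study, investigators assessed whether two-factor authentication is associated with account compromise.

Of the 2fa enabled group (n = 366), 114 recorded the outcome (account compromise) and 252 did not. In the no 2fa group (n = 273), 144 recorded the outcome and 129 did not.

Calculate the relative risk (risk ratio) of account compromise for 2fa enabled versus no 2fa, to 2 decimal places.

From the description: a = 114, b = 252, c = 144, d = 129.
Risk in exposed = 114/366 = 0.31148; risk in unexposed = 144/273 = 0.52747.
RR = 0.31148 / 0.52747 = 0.59051
The risk is 41% lower among the exposed than among the unexposed.

0.59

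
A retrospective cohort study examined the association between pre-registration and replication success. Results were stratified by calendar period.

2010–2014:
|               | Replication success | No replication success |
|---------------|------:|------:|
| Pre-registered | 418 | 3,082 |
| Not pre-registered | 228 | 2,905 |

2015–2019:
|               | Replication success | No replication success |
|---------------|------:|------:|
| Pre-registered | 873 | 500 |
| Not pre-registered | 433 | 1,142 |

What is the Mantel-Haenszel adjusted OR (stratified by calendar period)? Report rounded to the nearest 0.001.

2.906

OR_MH = Σ(aᵢdᵢ/nᵢ) / Σ(bᵢcᵢ/nᵢ), where nᵢ is the stratum total.
Stratum 1 (2010–2014): n = 6633; a·d/n = 418·2905/6633 = 183.0680; b·c/n = 3082·228/6633 = 105.9394
Stratum 2 (2015–2019): n = 2948; a·d/n = 873·1142/2948 = 338.1839; b·c/n = 500·433/2948 = 73.4396
OR_MH = (183.0680 + 338.1839) / (105.9394 + 73.4396) = 521.2518 / 179.3790 = 2.90587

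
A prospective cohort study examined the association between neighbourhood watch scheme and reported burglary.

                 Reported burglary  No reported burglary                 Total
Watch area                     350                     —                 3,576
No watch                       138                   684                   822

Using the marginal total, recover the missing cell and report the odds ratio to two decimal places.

The missing cell is in the exposed row: 3576 − 350 = 3226.
So a = 350, b = 3226, c = 138, d = 684.
OR = (a·d)/(b·c) = (350 × 684) / (3226 × 138) = 239400 / 445188 = 0.53775

0.54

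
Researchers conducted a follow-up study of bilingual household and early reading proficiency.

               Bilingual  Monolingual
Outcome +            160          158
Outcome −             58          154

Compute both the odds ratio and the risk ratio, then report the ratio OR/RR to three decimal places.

1.855

Reading the table with exposure as columns: a = 160 (Bilingual, case), b = 58 (Bilingual, non-case), c = 158 (Monolingual, case), d = 154.
OR = (160·154)/(58·158) = 24640/9164 = 2.68878
Risk in exposed = 160/218 = 0.73394; risk in unexposed = 158/312 = 0.50641; RR = 1.44931
OR/RR = 2.68878 / 1.44931 = 1.85522
The outcome is not rare, so the OR lies further from 1 than the RR.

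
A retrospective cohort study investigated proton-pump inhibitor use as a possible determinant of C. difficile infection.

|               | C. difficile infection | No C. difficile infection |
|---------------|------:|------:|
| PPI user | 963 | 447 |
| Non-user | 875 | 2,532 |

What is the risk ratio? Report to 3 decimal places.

Cells: a = 963, b = 447, c = 875, d = 2532.
Risk in exposed = 963/1410 = 0.68298; risk in unexposed = 875/3407 = 0.25682.
RR = 0.68298 / 0.25682 = 2.65932
The risk among the exposed is 2.66 times that among the unexposed.

2.659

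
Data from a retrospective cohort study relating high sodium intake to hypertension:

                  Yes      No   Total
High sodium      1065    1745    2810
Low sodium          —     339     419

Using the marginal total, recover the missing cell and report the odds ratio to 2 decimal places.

2.59

The missing cell is in the unexposed row: 419 − 339 = 80.
So a = 1065, b = 1745, c = 80, d = 339.
OR = (a·d)/(b·c) = (1065 × 339) / (1745 × 80) = 361035 / 139600 = 2.58621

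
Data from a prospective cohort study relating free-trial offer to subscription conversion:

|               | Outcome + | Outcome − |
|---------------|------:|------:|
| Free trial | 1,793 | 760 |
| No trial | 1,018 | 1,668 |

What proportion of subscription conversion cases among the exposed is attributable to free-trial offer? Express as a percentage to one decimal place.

Cells: a = 1793, b = 760, c = 1018, d = 1668.
Risk in exposed = 1793/2553 = 0.70231; risk in unexposed = 1018/2686 = 0.37900.
RR = 0.70231/0.37900 = 1.85305
AR% = (RR − 1)/RR × 100 = (1.85305 − 1)/1.85305 × 100 = 46.0350%

46.0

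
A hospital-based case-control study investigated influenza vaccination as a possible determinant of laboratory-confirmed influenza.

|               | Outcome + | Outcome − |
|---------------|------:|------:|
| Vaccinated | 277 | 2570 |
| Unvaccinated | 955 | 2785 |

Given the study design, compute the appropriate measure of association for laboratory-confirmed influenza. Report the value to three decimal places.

0.314

Cells: a = 277, b = 2570, c = 955, d = 2785.
This is a hospital-based case-control study: participants were sampled on outcome status, so risks in the source population cannot be estimated directly — relative risk is not valid here. The odds ratio is the appropriate measure.
OR = (a·d)/(b·c) = (277 × 2785) / (2570 × 955) = 771445 / 2454350 = 0.31432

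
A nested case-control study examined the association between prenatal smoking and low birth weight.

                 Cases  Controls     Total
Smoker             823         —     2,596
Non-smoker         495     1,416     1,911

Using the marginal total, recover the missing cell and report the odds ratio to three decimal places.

1.328

The missing cell is in the exposed row: 2596 − 823 = 1773.
So a = 823, b = 1773, c = 495, d = 1416.
OR = (a·d)/(b·c) = (823 × 1416) / (1773 × 495) = 1165368 / 877635 = 1.32785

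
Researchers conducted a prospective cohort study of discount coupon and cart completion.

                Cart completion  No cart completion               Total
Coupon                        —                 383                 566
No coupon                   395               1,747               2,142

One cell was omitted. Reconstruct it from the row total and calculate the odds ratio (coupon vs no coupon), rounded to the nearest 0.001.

2.113

The missing cell is in the exposed row: 566 − 383 = 183.
So a = 183, b = 383, c = 395, d = 1747.
OR = (a·d)/(b·c) = (183 × 1747) / (383 × 395) = 319701 / 151285 = 2.11324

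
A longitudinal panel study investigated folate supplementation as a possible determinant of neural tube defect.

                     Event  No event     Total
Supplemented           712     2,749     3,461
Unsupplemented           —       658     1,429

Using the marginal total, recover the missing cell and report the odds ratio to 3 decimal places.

0.221

The missing cell is in the unexposed row: 1429 − 658 = 771.
So a = 712, b = 2749, c = 771, d = 658.
OR = (a·d)/(b·c) = (712 × 658) / (2749 × 771) = 468496 / 2119479 = 0.22104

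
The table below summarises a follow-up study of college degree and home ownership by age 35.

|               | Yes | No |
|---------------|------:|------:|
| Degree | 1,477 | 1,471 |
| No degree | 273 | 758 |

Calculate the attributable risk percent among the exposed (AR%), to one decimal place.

Cells: a = 1477, b = 1471, c = 273, d = 758.
Risk in exposed = 1477/2948 = 0.50102; risk in unexposed = 273/1031 = 0.26479.
RR = 0.50102/0.26479 = 1.89212
AR% = (RR − 1)/RR × 100 = (1.89212 − 1)/1.89212 × 100 = 47.1493%

47.1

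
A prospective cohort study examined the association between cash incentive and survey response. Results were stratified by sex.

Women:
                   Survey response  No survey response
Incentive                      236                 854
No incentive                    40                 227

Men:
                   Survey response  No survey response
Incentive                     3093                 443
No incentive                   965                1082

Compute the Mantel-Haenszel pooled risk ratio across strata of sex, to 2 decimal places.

1.83

RR_MH = Σ(aᵢ·n₀ᵢ/nᵢ) / Σ(cᵢ·n₁ᵢ/nᵢ), with n₁ᵢ = aᵢ+bᵢ (exposed), n₀ᵢ = cᵢ+dᵢ (unexposed), nᵢ = n₁ᵢ+n₀ᵢ.
Stratum 1 (Women): n₁ = 1090, n₀ = 267, n = 1357; a·n₀/n = 236·267/1357 = 46.4348; c·n₁/n = 40·1090/1357 = 32.1297
Stratum 2 (Men): n₁ = 3536, n₀ = 2047, n = 5583; a·n₀/n = 3093·2047/5583 = 1134.0446; c·n₁/n = 965·3536/5583 = 611.1840
RR_MH = (46.4348 + 1134.0446) / (32.1297 + 611.1840) = 1180.4794 / 643.3136 = 1.83500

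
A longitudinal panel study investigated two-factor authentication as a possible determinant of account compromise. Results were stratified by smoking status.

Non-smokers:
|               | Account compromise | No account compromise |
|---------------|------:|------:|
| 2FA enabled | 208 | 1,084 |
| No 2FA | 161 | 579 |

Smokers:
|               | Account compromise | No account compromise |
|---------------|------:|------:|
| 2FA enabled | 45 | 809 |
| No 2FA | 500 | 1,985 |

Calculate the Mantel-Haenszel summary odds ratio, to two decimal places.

0.42

OR_MH = Σ(aᵢdᵢ/nᵢ) / Σ(bᵢcᵢ/nᵢ), where nᵢ is the stratum total.
Stratum 1 (Non-smokers): n = 2032; a·d/n = 208·579/2032 = 59.2677; b·c/n = 1084·161/2032 = 85.8878
Stratum 2 (Smokers): n = 3339; a·d/n = 45·1985/3339 = 26.7520; b·c/n = 809·500/3339 = 121.1441
OR_MH = (59.2677 + 26.7520) / (85.8878 + 121.1441) = 86.0197 / 207.0319 = 0.41549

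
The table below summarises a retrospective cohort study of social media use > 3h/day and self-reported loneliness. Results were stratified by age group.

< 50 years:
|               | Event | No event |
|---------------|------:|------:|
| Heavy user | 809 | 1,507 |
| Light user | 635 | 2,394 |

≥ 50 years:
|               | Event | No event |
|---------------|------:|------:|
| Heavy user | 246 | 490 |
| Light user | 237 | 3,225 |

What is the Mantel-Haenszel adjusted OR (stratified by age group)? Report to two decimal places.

2.67

OR_MH = Σ(aᵢdᵢ/nᵢ) / Σ(bᵢcᵢ/nᵢ), where nᵢ is the stratum total.
Stratum 1 (< 50 years): n = 5345; a·d/n = 809·2394/5345 = 362.3472; b·c/n = 1507·635/5345 = 179.0355
Stratum 2 (≥ 50 years): n = 4198; a·d/n = 246·3225/4198 = 188.9828; b·c/n = 490·237/4198 = 27.6632
OR_MH = (362.3472 + 188.9828) / (179.0355 + 27.6632) = 551.3301 / 206.6987 = 2.66731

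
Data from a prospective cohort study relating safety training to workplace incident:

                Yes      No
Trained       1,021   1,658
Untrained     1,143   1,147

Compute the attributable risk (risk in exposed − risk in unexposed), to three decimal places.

-0.118

Cells: a = 1021, b = 1658, c = 1143, d = 1147.
Risk in exposed = 1021/2679 = 0.381112; risk in unexposed = 1143/2290 = 0.499127.
Risk difference = 0.381112 − 0.499127 = -0.118014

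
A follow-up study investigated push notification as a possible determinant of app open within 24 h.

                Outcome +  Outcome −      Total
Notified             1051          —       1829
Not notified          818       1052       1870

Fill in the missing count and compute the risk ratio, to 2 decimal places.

1.31

The missing cell is in the exposed row: 1829 − 1051 = 778.
So a = 1051, b = 778, c = 818, d = 1052.
RR = [a/(a+b)] / [c/(c+d)] = (1051/1829) / (818/1870) = 0.57463/0.43743 = 1.31364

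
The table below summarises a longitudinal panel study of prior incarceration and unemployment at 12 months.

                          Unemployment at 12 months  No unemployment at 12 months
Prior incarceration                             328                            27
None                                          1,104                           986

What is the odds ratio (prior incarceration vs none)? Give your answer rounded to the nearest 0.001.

10.850

Cells: a = 328, b = 27, c = 1104, d = 986.
OR = (a·d)/(b·c) = (328 × 986) / (27 × 1104) = 323408 / 29808 = 10.84970
The odds of unemployment at 12 months are about 10.85 times as high in the prior incarceration group.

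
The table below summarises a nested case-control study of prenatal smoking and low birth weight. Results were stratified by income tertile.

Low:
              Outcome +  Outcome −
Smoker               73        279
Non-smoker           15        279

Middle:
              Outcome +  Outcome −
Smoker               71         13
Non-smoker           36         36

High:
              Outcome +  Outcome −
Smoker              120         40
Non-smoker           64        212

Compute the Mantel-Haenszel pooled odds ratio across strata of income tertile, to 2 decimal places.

OR_MH = Σ(aᵢdᵢ/nᵢ) / Σ(bᵢcᵢ/nᵢ), where nᵢ is the stratum total.
Stratum 1 (Low): n = 646; a·d/n = 73·279/646 = 31.5279; b·c/n = 279·15/646 = 6.4783
Stratum 2 (Middle): n = 156; a·d/n = 71·36/156 = 16.3846; b·c/n = 13·36/156 = 3.0000
Stratum 3 (High): n = 436; a·d/n = 120·212/436 = 58.3486; b·c/n = 40·64/436 = 5.8716
OR_MH = (31.5279 + 16.3846 + 58.3486) / (6.4783 + 3.0000 + 5.8716) = 106.2611 / 15.3499 = 6.92260

6.92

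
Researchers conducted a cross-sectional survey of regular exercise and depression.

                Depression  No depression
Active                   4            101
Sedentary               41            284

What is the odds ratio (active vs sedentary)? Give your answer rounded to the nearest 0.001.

0.274

Cells: a = 4, b = 101, c = 41, d = 284.
OR = (a·d)/(b·c) = (4 × 284) / (101 × 41) = 1136 / 4141 = 0.27433
Exposure is associated with lower odds of depression (OR = 0.27 < 1).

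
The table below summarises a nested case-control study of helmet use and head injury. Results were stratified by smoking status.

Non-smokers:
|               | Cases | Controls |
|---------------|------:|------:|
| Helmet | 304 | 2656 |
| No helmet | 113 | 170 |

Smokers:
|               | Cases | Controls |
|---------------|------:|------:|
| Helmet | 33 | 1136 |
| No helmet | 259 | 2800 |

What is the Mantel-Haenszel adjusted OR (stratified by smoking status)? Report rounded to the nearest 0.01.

OR_MH = Σ(aᵢdᵢ/nᵢ) / Σ(bᵢcᵢ/nᵢ), where nᵢ is the stratum total.
Stratum 1 (Non-smokers): n = 3243; a·d/n = 304·170/3243 = 15.9359; b·c/n = 2656·113/3243 = 92.5464
Stratum 2 (Smokers): n = 4228; a·d/n = 33·2800/4228 = 21.8543; b·c/n = 1136·259/4228 = 69.5894
OR_MH = (15.9359 + 21.8543) / (92.5464 + 69.5894) = 37.7902 / 162.1358 = 0.23308

0.23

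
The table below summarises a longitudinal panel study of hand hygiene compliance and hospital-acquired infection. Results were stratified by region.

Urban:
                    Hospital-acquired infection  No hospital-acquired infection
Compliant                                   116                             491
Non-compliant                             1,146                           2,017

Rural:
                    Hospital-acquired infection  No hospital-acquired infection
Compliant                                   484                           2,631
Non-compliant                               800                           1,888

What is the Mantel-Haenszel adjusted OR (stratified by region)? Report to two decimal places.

0.43

OR_MH = Σ(aᵢdᵢ/nᵢ) / Σ(bᵢcᵢ/nᵢ), where nᵢ is the stratum total.
Stratum 1 (Urban): n = 3770; a·d/n = 116·2017/3770 = 62.0615; b·c/n = 491·1146/3770 = 149.2536
Stratum 2 (Rural): n = 5803; a·d/n = 484·1888/5803 = 157.4689; b·c/n = 2631·800/5803 = 362.7089
OR_MH = (62.0615 + 157.4689) / (149.2536 + 362.7089) = 219.5304 / 511.9625 = 0.42880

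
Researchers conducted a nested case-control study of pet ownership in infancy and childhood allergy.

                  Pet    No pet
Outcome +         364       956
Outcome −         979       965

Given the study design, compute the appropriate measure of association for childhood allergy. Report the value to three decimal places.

0.375

Reading the table with exposure as columns: a = 364 (Pet, case), b = 979 (Pet, non-case), c = 956 (No pet, case), d = 965.
This is a nested case-control study: participants were sampled on outcome status, so risks in the source population cannot be estimated directly — relative risk is not valid here. The odds ratio is the appropriate measure.
OR = (a·d)/(b·c) = (364 × 965) / (979 × 956) = 351260 / 935924 = 0.37531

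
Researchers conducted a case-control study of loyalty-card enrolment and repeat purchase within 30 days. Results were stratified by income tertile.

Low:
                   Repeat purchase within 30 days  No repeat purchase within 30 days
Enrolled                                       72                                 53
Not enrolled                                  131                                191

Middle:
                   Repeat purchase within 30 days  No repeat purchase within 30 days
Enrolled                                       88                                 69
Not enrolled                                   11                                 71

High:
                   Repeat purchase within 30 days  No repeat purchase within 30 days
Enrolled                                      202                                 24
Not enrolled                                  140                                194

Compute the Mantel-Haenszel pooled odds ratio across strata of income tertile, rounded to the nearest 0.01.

OR_MH = Σ(aᵢdᵢ/nᵢ) / Σ(bᵢcᵢ/nᵢ), where nᵢ is the stratum total.
Stratum 1 (Low): n = 447; a·d/n = 72·191/447 = 30.7651; b·c/n = 53·131/447 = 15.5324
Stratum 2 (Middle): n = 239; a·d/n = 88·71/239 = 26.1423; b·c/n = 69·11/239 = 3.1757
Stratum 3 (High): n = 560; a·d/n = 202·194/560 = 69.9786; b·c/n = 24·140/560 = 6.0000
OR_MH = (30.7651 + 26.1423 + 69.9786) / (15.5324 + 3.1757 + 6.0000) = 126.8859 / 24.7082 = 5.13538

5.14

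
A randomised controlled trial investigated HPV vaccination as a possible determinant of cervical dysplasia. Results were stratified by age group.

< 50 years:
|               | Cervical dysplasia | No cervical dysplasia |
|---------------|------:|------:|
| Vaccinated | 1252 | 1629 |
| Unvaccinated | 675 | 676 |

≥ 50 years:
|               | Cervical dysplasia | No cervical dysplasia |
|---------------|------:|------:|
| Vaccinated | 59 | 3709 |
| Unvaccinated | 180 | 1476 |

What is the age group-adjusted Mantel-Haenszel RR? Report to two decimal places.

RR_MH = Σ(aᵢ·n₀ᵢ/nᵢ) / Σ(cᵢ·n₁ᵢ/nᵢ), with n₁ᵢ = aᵢ+bᵢ (exposed), n₀ᵢ = cᵢ+dᵢ (unexposed), nᵢ = n₁ᵢ+n₀ᵢ.
Stratum 1 (< 50 years): n₁ = 2881, n₀ = 1351, n = 4232; a·n₀/n = 1252·1351/4232 = 399.6815; c·n₁/n = 675·2881/4232 = 459.5168
Stratum 2 (≥ 50 years): n₁ = 3768, n₀ = 1656, n = 5424; a·n₀/n = 59·1656/5424 = 18.0133; c·n₁/n = 180·3768/5424 = 125.0442
RR_MH = (399.6815 + 18.0133) / (459.5168 + 125.0442) = 417.6947 / 584.5610 = 0.71454

0.71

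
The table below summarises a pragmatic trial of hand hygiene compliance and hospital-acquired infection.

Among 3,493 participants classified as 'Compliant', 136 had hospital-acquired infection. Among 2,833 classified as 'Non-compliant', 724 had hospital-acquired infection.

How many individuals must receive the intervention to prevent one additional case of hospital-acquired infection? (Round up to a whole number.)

Risk in treated group = 136/3493 = 0.03894; risk in control = 724/2833 = 0.25556.
Absolute risk reduction = 0.25556 − 0.03894 = 0.21662
NNT = 1 / ARR = 1 / 0.21662 = 4.616 → round up → 5

5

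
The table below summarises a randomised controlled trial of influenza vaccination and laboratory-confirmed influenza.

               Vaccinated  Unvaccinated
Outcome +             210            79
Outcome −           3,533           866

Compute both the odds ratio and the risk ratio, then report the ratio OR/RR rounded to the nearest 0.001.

0.971

Reading the table with exposure as columns: a = 210 (Vaccinated, case), b = 3533 (Vaccinated, non-case), c = 79 (Unvaccinated, case), d = 866.
OR = (210·866)/(3533·79) = 181860/279107 = 0.65158
Risk in exposed = 210/3743 = 0.05610; risk in unexposed = 79/945 = 0.08360; RR = 0.67113
OR/RR = 0.65158 / 0.67113 = 0.97087
The outcome is rare in both groups, so OR ≈ RR (ratio near 1).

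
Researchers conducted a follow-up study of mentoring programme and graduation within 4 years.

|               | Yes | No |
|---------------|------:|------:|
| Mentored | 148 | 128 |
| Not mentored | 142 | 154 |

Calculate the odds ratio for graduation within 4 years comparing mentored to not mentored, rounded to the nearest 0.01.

1.25

Cells: a = 148, b = 128, c = 142, d = 154.
OR = (a·d)/(b·c) = (148 × 154) / (128 × 142) = 22792 / 18176 = 1.25396
The odds of graduation within 4 years are about 1.25 times as high in the mentored group.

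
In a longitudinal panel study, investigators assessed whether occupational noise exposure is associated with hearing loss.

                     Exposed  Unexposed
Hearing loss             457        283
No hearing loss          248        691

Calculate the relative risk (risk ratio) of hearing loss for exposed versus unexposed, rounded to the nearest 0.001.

Reading the table with exposure as columns: a = 457 (Exposed, case), b = 248 (Exposed, non-case), c = 283 (Unexposed, case), d = 691.
Risk in exposed = 457/705 = 0.64823; risk in unexposed = 283/974 = 0.29055.
RR = 0.64823 / 0.29055 = 2.23100
The risk among the exposed is 2.23 times that among the unexposed.

2.231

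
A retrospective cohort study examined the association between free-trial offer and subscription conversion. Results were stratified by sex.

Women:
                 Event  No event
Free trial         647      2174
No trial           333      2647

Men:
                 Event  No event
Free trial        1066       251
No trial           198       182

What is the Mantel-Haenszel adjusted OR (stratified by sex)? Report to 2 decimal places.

OR_MH = Σ(aᵢdᵢ/nᵢ) / Σ(bᵢcᵢ/nᵢ), where nᵢ is the stratum total.
Stratum 1 (Women): n = 5801; a·d/n = 647·2647/5801 = 295.2265; b·c/n = 2174·333/5801 = 124.7961
Stratum 2 (Men): n = 1697; a·d/n = 1066·182/1697 = 114.3265; b·c/n = 251·198/1697 = 29.2858
OR_MH = (295.2265 + 114.3265) / (124.7961 + 29.2858) = 409.5530 / 154.0819 = 2.65802

2.66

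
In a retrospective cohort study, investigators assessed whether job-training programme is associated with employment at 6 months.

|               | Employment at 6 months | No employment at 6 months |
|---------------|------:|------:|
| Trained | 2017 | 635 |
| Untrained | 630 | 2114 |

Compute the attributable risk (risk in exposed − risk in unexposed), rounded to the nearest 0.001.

0.531

Cells: a = 2017, b = 635, c = 630, d = 2114.
Risk in exposed = 2017/2652 = 0.760558; risk in unexposed = 630/2744 = 0.229592.
Risk difference = 0.760558 − 0.229592 = 0.530966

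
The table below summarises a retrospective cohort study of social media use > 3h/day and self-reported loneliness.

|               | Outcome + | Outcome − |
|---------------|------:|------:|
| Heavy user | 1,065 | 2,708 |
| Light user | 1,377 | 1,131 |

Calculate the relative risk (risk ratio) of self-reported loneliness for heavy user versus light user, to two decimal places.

0.51

Cells: a = 1065, b = 2708, c = 1377, d = 1131.
Risk in exposed = 1065/3773 = 0.28227; risk in unexposed = 1377/2508 = 0.54904.
RR = 0.28227 / 0.54904 = 0.51411
The risk is 49% lower among the exposed than among the unexposed.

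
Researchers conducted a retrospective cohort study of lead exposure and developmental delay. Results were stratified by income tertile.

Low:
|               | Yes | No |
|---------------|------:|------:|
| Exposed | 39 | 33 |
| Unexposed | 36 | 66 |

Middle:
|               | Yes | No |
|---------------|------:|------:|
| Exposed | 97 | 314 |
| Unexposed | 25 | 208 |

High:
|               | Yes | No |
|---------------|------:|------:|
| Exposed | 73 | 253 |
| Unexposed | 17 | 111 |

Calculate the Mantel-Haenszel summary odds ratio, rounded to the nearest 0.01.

2.25

OR_MH = Σ(aᵢdᵢ/nᵢ) / Σ(bᵢcᵢ/nᵢ), where nᵢ is the stratum total.
Stratum 1 (Low): n = 174; a·d/n = 39·66/174 = 14.7931; b·c/n = 33·36/174 = 6.8276
Stratum 2 (Middle): n = 644; a·d/n = 97·208/644 = 31.3292; b·c/n = 314·25/644 = 12.1894
Stratum 3 (High): n = 454; a·d/n = 73·111/454 = 17.8480; b·c/n = 253·17/454 = 9.4736
OR_MH = (14.7931 + 31.3292 + 17.8480) / (6.8276 + 12.1894 + 9.4736) = 63.9703 / 28.4906 = 2.24531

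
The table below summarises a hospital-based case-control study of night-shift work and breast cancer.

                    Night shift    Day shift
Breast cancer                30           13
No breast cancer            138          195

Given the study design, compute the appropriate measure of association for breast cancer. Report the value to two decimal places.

3.26

Reading the table with exposure as columns: a = 30 (Night shift, case), b = 138 (Night shift, non-case), c = 13 (Day shift, case), d = 195.
This is a hospital-based case-control study: participants were sampled on outcome status, so risks in the source population cannot be estimated directly — relative risk is not valid here. The odds ratio is the appropriate measure.
OR = (a·d)/(b·c) = (30 × 195) / (138 × 13) = 5850 / 1794 = 3.26087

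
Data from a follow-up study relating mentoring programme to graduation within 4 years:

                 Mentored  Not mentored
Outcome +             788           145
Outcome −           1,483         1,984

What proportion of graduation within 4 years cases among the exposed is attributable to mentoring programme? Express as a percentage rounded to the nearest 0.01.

Reading the table with exposure as columns: a = 788 (Mentored, case), b = 1483 (Mentored, non-case), c = 145 (Not mentored, case), d = 1984.
Risk in exposed = 788/2271 = 0.34698; risk in unexposed = 145/2129 = 0.06811.
RR = 0.34698/0.06811 = 5.09468
AR% = (RR − 1)/RR × 100 = (5.09468 − 1)/5.09468 × 100 = 80.3717%

80.37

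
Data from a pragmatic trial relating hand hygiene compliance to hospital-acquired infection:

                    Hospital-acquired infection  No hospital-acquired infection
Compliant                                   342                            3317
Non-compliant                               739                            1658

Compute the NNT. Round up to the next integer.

Risk in treated group = 342/3659 = 0.09347; risk in control = 739/2397 = 0.30830.
Absolute risk reduction = 0.30830 − 0.09347 = 0.21483
NNT = 1 / ARR = 1 / 0.21483 = 4.655 → round up → 5

5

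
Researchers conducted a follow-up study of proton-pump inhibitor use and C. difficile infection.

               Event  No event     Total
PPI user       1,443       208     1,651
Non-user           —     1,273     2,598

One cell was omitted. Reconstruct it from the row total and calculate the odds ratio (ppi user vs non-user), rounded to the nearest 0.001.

6.665

The missing cell is in the unexposed row: 2598 − 1273 = 1325.
So a = 1443, b = 208, c = 1325, d = 1273.
OR = (a·d)/(b·c) = (1443 × 1273) / (208 × 1325) = 1836939 / 275600 = 6.66524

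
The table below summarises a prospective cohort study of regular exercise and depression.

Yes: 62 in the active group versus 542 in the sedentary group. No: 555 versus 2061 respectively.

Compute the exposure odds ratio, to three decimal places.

From the description: a = 62, b = 555, c = 542, d = 2061.
OR = (a·d)/(b·c) = (62 × 2061) / (555 × 542) = 127782 / 300810 = 0.42479
Exposure is associated with lower odds of depression (OR = 0.42 < 1).

0.425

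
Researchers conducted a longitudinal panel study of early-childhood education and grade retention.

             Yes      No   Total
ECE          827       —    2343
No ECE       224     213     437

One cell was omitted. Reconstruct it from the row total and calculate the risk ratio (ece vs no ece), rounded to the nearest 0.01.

The missing cell is in the exposed row: 2343 − 827 = 1516.
So a = 827, b = 1516, c = 224, d = 213.
RR = [a/(a+b)] / [c/(c+d)] = (827/2343) / (224/437) = 0.35297/0.51259 = 0.68860

0.69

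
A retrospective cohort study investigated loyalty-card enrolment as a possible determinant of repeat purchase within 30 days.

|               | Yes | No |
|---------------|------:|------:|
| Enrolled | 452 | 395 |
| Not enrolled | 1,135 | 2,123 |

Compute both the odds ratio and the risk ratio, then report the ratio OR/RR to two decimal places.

Cells: a = 452, b = 395, c = 1135, d = 2123.
OR = (452·2123)/(395·1135) = 959596/448325 = 2.14040
Risk in exposed = 452/847 = 0.53365; risk in unexposed = 1135/3258 = 0.34837; RR = 1.53183
OR/RR = 2.14040 / 1.53183 = 1.39729
The outcome is not rare, so the OR lies further from 1 than the RR.

1.40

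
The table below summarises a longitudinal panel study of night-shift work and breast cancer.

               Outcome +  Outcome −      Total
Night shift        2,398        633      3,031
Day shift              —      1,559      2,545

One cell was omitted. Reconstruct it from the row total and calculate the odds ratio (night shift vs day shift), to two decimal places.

5.99

The missing cell is in the unexposed row: 2545 − 1559 = 986.
So a = 2398, b = 633, c = 986, d = 1559.
OR = (a·d)/(b·c) = (2398 × 1559) / (633 × 986) = 3738482 / 624138 = 5.98983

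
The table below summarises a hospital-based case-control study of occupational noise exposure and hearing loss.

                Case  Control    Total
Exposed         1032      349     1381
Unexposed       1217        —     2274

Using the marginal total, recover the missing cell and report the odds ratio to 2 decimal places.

The missing cell is in the unexposed row: 2274 − 1217 = 1057.
So a = 1032, b = 349, c = 1217, d = 1057.
OR = (a·d)/(b·c) = (1032 × 1057) / (349 × 1217) = 1090824 / 424733 = 2.56826

2.57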